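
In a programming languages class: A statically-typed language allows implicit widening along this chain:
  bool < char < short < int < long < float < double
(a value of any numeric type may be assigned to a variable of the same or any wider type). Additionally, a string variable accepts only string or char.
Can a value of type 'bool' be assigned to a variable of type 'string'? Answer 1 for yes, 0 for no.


Target variable type: string
Source value type: bool
Rule: string accepts only {string, char}
  source 'bool' in {string, char}? No
Result: 0

0


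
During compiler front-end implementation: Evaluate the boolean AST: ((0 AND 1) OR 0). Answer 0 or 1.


Step 1: Evaluate inner node
  0 AND 1 = 0
Step 2: Evaluate root node
  0 OR 0 = 0

0


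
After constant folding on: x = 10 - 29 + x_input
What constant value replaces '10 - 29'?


Identifying constant sub-expression:
  Original: x = 10 - 29 + x_input
  10 and 29 are both compile-time constants
  Evaluating: 10 - 29 = -19
  After folding: x = -19 + x_input

-19


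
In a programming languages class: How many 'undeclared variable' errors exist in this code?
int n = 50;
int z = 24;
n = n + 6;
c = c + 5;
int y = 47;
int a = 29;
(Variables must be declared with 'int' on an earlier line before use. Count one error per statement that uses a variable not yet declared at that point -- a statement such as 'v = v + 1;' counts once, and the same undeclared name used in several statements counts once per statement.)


Scanning code line by line:
  Line 1: declare 'n' -> declared = ['n']
  Line 2: declare 'z' -> declared = ['n', 'z']
  Line 3: use 'n' -> OK (declared)
  Line 4: use 'c' -> ERROR (undeclared)
  Line 5: declare 'y' -> declared = ['n', 'y', 'z']
  Line 6: declare 'a' -> declared = ['a', 'n', 'y', 'z']
Total undeclared variable errors: 1

1


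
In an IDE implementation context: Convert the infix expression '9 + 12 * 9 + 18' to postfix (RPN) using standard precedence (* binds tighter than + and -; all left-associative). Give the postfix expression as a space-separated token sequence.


Applying the shunting-yard algorithm:
  Operand 9 -> output
  Push '+' onto operator stack -> op-stack: [+]
  Operand 12 -> output
  Push '*' onto operator stack -> op-stack: [+, *]
  Operand 9 -> output
  See '+' (prec 1); top '*' (prec 2) >= it -> pop '*' to output
  See '+' (prec 1); top '+' (prec 1) >= it -> pop '+' to output
  Push '+' onto operator stack -> op-stack: [+]
  Operand 18 -> output
  End of input: pop '+' to output
Postfix result: 9 12 9 * + 18 +

9 12 9 * + 18 +


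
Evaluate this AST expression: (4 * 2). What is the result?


Expression: (4 * 2)
Evaluating step by step:
  4 * 2 = 8
Result: 8

8


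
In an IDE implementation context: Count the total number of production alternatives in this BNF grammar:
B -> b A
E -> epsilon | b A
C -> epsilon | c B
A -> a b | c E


Counting alternatives per rule:
  B: 1 alternative(s)
  E: 2 alternative(s)
  C: 2 alternative(s)
  A: 2 alternative(s)
Sum: 1 + 2 + 2 + 2 = 7

7


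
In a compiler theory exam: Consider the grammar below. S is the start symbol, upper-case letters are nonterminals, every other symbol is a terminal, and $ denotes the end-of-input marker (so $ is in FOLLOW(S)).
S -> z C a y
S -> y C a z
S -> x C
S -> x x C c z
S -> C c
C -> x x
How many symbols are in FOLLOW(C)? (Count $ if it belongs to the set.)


S is the start symbol and does not occur in any rule body, so FOLLOW(S) = {$}.
Examining every occurrence of C in a rule body:
  S -> z C a y : C is followed by terminal 'a' -> add 'a'
  S -> y C a z : C is followed by terminal 'a' -> add 'a' (already in the set)
  S -> x C : C is at the right end -> add FOLLOW(S) = {$}
  S -> x x C c z : C is followed by terminal 'c' -> add 'c'
  S -> C c : C is followed by terminal 'c' -> add 'c' (already in the set)
  C -> x x : C does not occur in the body -> contributes nothing
FOLLOW(C) = {a, c, $}
Count: 3

3


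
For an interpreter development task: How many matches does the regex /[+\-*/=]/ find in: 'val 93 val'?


Pattern: /[+\-*/=]/ (operators)
Input: 'val 93 val'
Scanning for matches:
Total matches: 0

0


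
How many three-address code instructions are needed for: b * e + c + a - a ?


Expression: b * e + c + a - a
Generating three-address code (respecting * over +/- precedence):
  Instruction 1: t1 = b * e
  Instruction 2: t2 = t1 + c
  Instruction 3: t3 = t2 + a
  Instruction 4: t4 = t3 - a
Total instructions: 4

4


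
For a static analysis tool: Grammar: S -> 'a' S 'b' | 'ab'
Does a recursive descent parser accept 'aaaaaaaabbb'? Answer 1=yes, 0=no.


Grammar accepts strings of the form a^n b^n (n >= 1)
Word: 'aaaaaaaabbb'
Counting: 8 a's and 3 b's
Check: 8 == 3? No
Mismatch: a-count != b-count
Rejected

0


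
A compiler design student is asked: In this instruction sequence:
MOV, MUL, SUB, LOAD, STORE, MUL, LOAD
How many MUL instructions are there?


Scanning instruction sequence for MUL:
  Position 1: MOV
  Position 2: MUL <- MATCH
  Position 3: SUB
  Position 4: LOAD
  Position 5: STORE
  Position 6: MUL <- MATCH
  Position 7: LOAD
Matches at positions: [2, 6]
Total MUL count: 2

2


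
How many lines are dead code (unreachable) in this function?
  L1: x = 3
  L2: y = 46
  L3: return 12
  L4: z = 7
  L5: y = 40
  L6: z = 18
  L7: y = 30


Analyzing control flow:
  L1: reachable (before return)
  L2: reachable (before return)
  L3: reachable (return statement)
  L4: DEAD (after return at L3)
  L5: DEAD (after return at L3)
  L6: DEAD (after return at L3)
  L7: DEAD (after return at L3)
Return at L3, total lines = 7
Dead lines: L4 through L7
Count: 4

4


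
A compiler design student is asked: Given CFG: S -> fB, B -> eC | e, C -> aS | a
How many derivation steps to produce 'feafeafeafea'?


Grammar: S -> fB, B -> eC | e, C -> aS | a
Deriving 'feafeafeafea':
Step 1: S -> fB => fB
Step 2: B -> eC => feC
Step 3: C -> aS => feaS
Step 4: S -> fB => feafB
Step 5: B -> eC => feafeC
Step 6: C -> aS => feafeaS
Step 7: S -> fB => feafeafB
Step 8: B -> eC => feafeafeC
Step 9: C -> aS => feafeafeaS
Step 10: S -> fB => feafeafeafB
Step 11: B -> eC => feafeafeafeC
Step 12: C -> a => feafeafeafea
Total derivation steps: 12

12


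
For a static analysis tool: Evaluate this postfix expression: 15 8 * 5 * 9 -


Processing tokens left to right:
Push 15, Push 8
Pop 15 and 8, compute 15 * 8 = 120, push 120
Push 5
Pop 120 and 5, compute 120 * 5 = 600, push 600
Push 9
Pop 600 and 9, compute 600 - 9 = 591, push 591
Stack result: 591

591


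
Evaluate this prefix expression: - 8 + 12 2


Parsing prefix expression: - 8 + 12 2
Step 1: Innermost operation '+ 12 2'
  12 + 2 = 14
Step 2: Outer operation '- 8 [14]'
  8 - 14 = -6

-6


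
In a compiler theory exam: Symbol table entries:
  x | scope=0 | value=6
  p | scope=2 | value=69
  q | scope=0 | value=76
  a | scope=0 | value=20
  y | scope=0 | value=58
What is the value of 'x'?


Searching symbol table for 'x':
  x | scope=0 | value=6 <- MATCH
  p | scope=2 | value=69
  q | scope=0 | value=76
  a | scope=0 | value=20
  y | scope=0 | value=58
Found 'x' at scope 0 with value 6

6


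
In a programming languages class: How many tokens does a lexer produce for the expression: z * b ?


Scanning 'z * b'
Token 1: 'z' -> identifier
Token 2: '*' -> operator
Token 3: 'b' -> identifier
Total tokens: 3

3


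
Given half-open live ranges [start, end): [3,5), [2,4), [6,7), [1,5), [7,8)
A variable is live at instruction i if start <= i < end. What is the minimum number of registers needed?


Live ranges:
  Var0: [3, 5)
  Var1: [2, 4)
  Var2: [6, 7)
  Var3: [1, 5)
  Var4: [7, 8)
Sweep-line events (position, delta, active):
  pos=1 start -> active=1
  pos=2 start -> active=2
  pos=3 start -> active=3
  pos=4 end -> active=2
  pos=5 end -> active=1
  pos=5 end -> active=0
  pos=6 start -> active=1
  pos=7 end -> active=0
  pos=7 start -> active=1
  pos=8 end -> active=0
Maximum simultaneous active: 3
Minimum registers needed: 3

3


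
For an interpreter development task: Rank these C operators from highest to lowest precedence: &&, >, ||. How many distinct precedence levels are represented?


Looking up precedence for each operator:
  && -> precedence 2
  > -> precedence 4
  || -> precedence 1
Sorted highest to lowest: >, &&, ||
Distinct precedence values: [4, 2, 1]
Number of distinct levels: 3

3


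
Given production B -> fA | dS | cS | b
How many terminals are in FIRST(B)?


Production: B -> fA | dS | cS | b
Examining each alternative for leading terminals:
  B -> fA : first terminal = 'f'
  B -> dS : first terminal = 'd'
  B -> cS : first terminal = 'c'
  B -> b : first terminal = 'b'
FIRST(B) = {b, c, d, f}
Count: 4

4


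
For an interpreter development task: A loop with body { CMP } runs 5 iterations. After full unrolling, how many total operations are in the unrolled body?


Loop body operations: CMP (1 op per iteration)
Unrolling 5 iterations:
  Iteration 1: CMP (1 ops)
  Iteration 2: CMP (1 ops)
  Iteration 3: CMP (1 ops)
  Iteration 4: CMP (1 ops)
  Iteration 5: CMP (1 ops)
Total: 5 iterations * 1 ops/iter = 5 operations

5


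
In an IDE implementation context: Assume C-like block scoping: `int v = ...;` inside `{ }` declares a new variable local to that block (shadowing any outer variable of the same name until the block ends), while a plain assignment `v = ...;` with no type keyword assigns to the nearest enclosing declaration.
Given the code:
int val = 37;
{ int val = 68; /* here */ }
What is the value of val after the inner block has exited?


Analyzing scoping rules:
Outer scope: declares val = 37
Inner block: 'int val = 68;' declares a NEW val that shadows the outer one
When the block exits the inner val goes out of scope; the outer val was never modified -> 37
Result: 37

37


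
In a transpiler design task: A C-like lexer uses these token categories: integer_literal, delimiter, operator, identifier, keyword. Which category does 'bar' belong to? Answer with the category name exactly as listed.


Token: 'bar'
Checking categories:
  identifier: YES
  integer_literal: no
  operator: no
  keyword: no
  delimiter: no
Category: identifier

identifier


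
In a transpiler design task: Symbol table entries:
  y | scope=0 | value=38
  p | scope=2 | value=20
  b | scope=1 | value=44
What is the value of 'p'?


Searching symbol table for 'p':
  y | scope=0 | value=38
  p | scope=2 | value=20 <- MATCH
  b | scope=1 | value=44
Found 'p' at scope 2 with value 20

20


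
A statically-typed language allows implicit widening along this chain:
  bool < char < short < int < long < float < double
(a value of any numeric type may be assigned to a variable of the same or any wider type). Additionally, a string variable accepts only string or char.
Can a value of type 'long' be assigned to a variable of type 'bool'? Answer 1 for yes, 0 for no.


Target variable type: bool
Source value type: long
Numeric ranks: long=4, bool=0
Widening allowed iff rank(source) <= rank(target): 4 <= 0? No
Result: 0

0


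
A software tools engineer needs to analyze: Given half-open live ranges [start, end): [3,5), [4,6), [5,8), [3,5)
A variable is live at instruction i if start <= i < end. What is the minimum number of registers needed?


Live ranges:
  Var0: [3, 5)
  Var1: [4, 6)
  Var2: [5, 8)
  Var3: [3, 5)
Sweep-line events (position, delta, active):
  pos=3 start -> active=1
  pos=3 start -> active=2
  pos=4 start -> active=3
  pos=5 end -> active=2
  pos=5 end -> active=1
  pos=5 start -> active=2
  pos=6 end -> active=1
  pos=8 end -> active=0
Maximum simultaneous active: 3
Minimum registers needed: 3

3


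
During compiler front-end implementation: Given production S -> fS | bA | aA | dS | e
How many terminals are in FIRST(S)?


Production: S -> fS | bA | aA | dS | e
Examining each alternative for leading terminals:
  S -> fS : first terminal = 'f'
  S -> bA : first terminal = 'b'
  S -> aA : first terminal = 'a'
  S -> dS : first terminal = 'd'
  S -> e : first terminal = 'e'
FIRST(S) = {a, b, d, e, f}
Count: 5

5


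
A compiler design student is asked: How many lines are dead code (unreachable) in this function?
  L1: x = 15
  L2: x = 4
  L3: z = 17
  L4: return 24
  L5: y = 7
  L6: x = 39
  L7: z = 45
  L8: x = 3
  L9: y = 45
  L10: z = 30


Analyzing control flow:
  L1: reachable (before return)
  L2: reachable (before return)
  L3: reachable (before return)
  L4: reachable (return statement)
  L5: DEAD (after return at L4)
  L6: DEAD (after return at L4)
  L7: DEAD (after return at L4)
  L8: DEAD (after return at L4)
  L9: DEAD (after return at L4)
  L10: DEAD (after return at L4)
Return at L4, total lines = 10
Dead lines: L5 through L10
Count: 6

6


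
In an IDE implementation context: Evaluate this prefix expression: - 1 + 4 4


Parsing prefix expression: - 1 + 4 4
Step 1: Innermost operation '+ 4 4'
  4 + 4 = 8
Step 2: Outer operation '- 1 [8]'
  1 - 8 = -7

-7


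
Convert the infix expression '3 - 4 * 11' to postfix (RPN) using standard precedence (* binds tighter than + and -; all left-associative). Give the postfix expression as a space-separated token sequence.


Applying the shunting-yard algorithm:
  Operand 3 -> output
  Push '-' onto operator stack -> op-stack: [-]
  Operand 4 -> output
  Push '*' onto operator stack -> op-stack: [-, *]
  Operand 11 -> output
  End of input: pop '*' to output
  End of input: pop '-' to output
Postfix result: 3 4 11 * -

3 4 11 * -


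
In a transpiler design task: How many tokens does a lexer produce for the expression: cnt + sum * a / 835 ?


Scanning 'cnt + sum * a / 835'
Token 1: 'cnt' -> identifier
Token 2: '+' -> operator
Token 3: 'sum' -> identifier
Token 4: '*' -> operator
Token 5: 'a' -> identifier
Token 6: '/' -> operator
Token 7: '835' -> integer_literal
Total tokens: 7

7


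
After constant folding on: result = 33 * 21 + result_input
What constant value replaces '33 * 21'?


Identifying constant sub-expression:
  Original: result = 33 * 21 + result_input
  33 and 21 are both compile-time constants
  Evaluating: 33 * 21 = 693
  After folding: result = 693 + result_input

693


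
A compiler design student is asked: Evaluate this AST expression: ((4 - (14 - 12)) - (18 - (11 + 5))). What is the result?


Expression: ((4 - (14 - 12)) - (18 - (11 + 5)))
Evaluating step by step:
  14 - 12 = 2
  4 - 2 = 2
  11 + 5 = 16
  18 - 16 = 2
  2 - 2 = 0
Result: 0

0


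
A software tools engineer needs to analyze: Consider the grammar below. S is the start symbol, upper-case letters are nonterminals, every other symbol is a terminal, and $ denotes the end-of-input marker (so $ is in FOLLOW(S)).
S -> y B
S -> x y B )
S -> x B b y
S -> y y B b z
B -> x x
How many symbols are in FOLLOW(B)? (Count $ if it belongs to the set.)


S is the start symbol and does not occur in any rule body, so FOLLOW(S) = {$}.
Examining every occurrence of B in a rule body:
  S -> y B : B is at the right end -> add FOLLOW(S) = {$}
  S -> x y B ) : B is followed by terminal ')' -> add ')'
  S -> x B b y : B is followed by terminal 'b' -> add 'b'
  S -> y y B b z : B is followed by terminal 'b' -> add 'b' (already in the set)
  B -> x x : B does not occur in the body -> contributes nothing
FOLLOW(B) = {), b, $}
Count: 3

3


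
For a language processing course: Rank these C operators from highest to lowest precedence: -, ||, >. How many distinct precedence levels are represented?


Looking up precedence for each operator:
  - -> precedence 5
  || -> precedence 1
  > -> precedence 4
Sorted highest to lowest: -, >, ||
Distinct precedence values: [5, 4, 1]
Number of distinct levels: 3

3


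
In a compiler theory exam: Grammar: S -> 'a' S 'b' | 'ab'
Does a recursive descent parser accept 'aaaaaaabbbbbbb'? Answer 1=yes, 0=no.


Grammar accepts strings of the form a^n b^n (n >= 1)
Word: 'aaaaaaabbbbbbb'
Counting: 7 a's and 7 b's
Check: 7 == 7? Yes
Derivation (S -> aSb applied 6 time(s), then S -> ab): S => aSb => aaSbb => aaaSbbb => aaaaSbbbb => aaaaaSbbbbb => aaaaaaSbbbbbb => aaaaaaabbbbbbb
Accepted

1


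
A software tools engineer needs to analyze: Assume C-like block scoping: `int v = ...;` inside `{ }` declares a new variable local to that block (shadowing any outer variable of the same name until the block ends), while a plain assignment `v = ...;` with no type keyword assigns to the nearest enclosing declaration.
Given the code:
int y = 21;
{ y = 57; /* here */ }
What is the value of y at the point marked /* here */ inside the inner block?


Analyzing scoping rules:
Outer scope: declares y = 21
Inner block: 'y = 57;' has no type keyword, so it is an assignment to the outer y (no shadowing)
Inside the block, after the assignment -> 57
Result: 57

57


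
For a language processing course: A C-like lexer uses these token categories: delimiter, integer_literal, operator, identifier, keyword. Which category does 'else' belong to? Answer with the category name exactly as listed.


Token: 'else'
Checking categories:
  identifier: no
  integer_literal: no
  operator: no
  keyword: YES
  delimiter: no
Category: keyword

keyword


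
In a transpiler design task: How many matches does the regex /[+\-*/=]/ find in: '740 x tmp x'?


Pattern: /[+\-*/=]/ (operators)
Input: '740 x tmp x'
Scanning for matches:
Total matches: 0

0


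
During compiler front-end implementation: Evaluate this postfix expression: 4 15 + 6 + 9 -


Processing tokens left to right:
Push 4, Push 15
Pop 4 and 15, compute 4 + 15 = 19, push 19
Push 6
Pop 19 and 6, compute 19 + 6 = 25, push 25
Push 9
Pop 25 and 9, compute 25 - 9 = 16, push 16
Stack result: 16

16


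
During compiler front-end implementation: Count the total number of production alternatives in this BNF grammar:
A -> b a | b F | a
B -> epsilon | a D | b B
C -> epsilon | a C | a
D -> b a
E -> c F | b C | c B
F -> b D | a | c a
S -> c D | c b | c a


Counting alternatives per rule:
  A: 3 alternative(s)
  B: 3 alternative(s)
  C: 3 alternative(s)
  D: 1 alternative(s)
  E: 3 alternative(s)
  F: 3 alternative(s)
  S: 3 alternative(s)
Sum: 3 + 3 + 3 + 1 + 3 + 3 + 3 = 19

19


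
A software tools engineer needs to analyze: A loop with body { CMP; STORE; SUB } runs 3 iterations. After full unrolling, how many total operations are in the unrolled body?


Loop body operations: CMP, STORE, SUB (3 ops per iteration)
Unrolling 3 iterations:
  Iteration 1: CMP, STORE, SUB (3 ops)
  Iteration 2: CMP, STORE, SUB (3 ops)
  Iteration 3: CMP, STORE, SUB (3 ops)
Total: 3 iterations * 3 ops/iter = 9 operations

9


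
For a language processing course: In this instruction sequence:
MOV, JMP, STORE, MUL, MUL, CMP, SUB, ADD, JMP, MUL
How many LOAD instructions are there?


Scanning instruction sequence for LOAD:
  Position 1: MOV
  Position 2: JMP
  Position 3: STORE
  Position 4: MUL
  Position 5: MUL
  Position 6: CMP
  Position 7: SUB
  Position 8: ADD
  Position 9: JMP
  Position 10: MUL
Matches at positions: []
Total LOAD count: 0

0


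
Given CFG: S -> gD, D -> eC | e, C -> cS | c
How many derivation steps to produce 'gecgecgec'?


Grammar: S -> gD, D -> eC | e, C -> cS | c
Deriving 'gecgecgec':
Step 1: S -> gD => gD
Step 2: D -> eC => geC
Step 3: C -> cS => gecS
Step 4: S -> gD => gecgD
Step 5: D -> eC => gecgeC
Step 6: C -> cS => gecgecS
Step 7: S -> gD => gecgecgD
Step 8: D -> eC => gecgecgeC
Step 9: C -> c => gecgecgec
Total derivation steps: 9

9


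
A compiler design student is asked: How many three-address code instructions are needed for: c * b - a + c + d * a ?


Expression: c * b - a + c + d * a
Generating three-address code (respecting * over +/- precedence):
  Instruction 1: t1 = c * b
  Instruction 2: t2 = d * a
  Instruction 3: t3 = t1 - a
  Instruction 4: t4 = t3 + c
  Instruction 5: t5 = t4 + t2
Total instructions: 5

5


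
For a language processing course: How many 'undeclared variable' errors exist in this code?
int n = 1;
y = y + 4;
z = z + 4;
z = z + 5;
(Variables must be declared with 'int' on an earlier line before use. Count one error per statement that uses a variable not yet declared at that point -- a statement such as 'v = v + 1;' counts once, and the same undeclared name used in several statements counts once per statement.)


Scanning code line by line:
  Line 1: declare 'n' -> declared = ['n']
  Line 2: use 'y' -> ERROR (undeclared)
  Line 3: use 'z' -> ERROR (undeclared)
  Line 4: use 'z' -> ERROR (undeclared)
Total undeclared variable errors: 3

3


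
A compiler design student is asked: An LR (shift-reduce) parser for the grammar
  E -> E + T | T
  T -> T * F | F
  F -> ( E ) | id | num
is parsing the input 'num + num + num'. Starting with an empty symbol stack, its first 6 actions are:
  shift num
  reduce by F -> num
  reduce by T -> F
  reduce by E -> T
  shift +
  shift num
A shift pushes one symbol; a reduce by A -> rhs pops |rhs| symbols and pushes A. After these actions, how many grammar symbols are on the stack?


Tracking the symbol stack through each action:
  Action 1: shift 'num' : push -> stack = [num] (size 1)
  Action 2: reduce by F -> num : pop 1, push F -> stack = [F] (size 1)
  Action 3: reduce by T -> F : pop 1, push T -> stack = [T] (size 1)
  Action 4: reduce by E -> T : pop 1, push E -> stack = [E] (size 1)
  Action 5: shift '+' : push -> stack = [E, +] (size 2)
  Action 6: shift 'num' : push -> stack = [E, +, num] (size 3)
Final stack size: 3

3


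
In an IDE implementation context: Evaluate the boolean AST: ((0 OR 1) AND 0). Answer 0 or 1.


Step 1: Evaluate inner node
  0 OR 1 = 1
Step 2: Evaluate root node
  1 AND 0 = 0

0


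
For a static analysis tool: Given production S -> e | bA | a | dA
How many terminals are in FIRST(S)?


Production: S -> e | bA | a | dA
Examining each alternative for leading terminals:
  S -> e : first terminal = 'e'
  S -> bA : first terminal = 'b'
  S -> a : first terminal = 'a'
  S -> dA : first terminal = 'd'
FIRST(S) = {a, b, d, e}
Count: 4

4


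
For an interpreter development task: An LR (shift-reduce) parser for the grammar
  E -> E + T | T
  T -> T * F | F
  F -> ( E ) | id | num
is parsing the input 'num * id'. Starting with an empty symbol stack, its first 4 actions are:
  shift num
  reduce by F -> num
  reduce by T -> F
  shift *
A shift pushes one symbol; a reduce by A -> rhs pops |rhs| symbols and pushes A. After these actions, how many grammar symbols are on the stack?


Tracking the symbol stack through each action:
  Action 1: shift 'num' : push -> stack = [num] (size 1)
  Action 2: reduce by F -> num : pop 1, push F -> stack = [F] (size 1)
  Action 3: reduce by T -> F : pop 1, push T -> stack = [T] (size 1)
  Action 4: shift '*' : push -> stack = [T, *] (size 2)
Final stack size: 2

2


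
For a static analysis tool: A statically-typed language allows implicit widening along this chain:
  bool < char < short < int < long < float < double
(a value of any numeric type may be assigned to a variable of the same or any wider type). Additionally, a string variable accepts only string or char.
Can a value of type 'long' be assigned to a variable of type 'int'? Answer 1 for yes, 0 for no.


Target variable type: int
Source value type: long
Numeric ranks: long=4, int=3
Widening allowed iff rank(source) <= rank(target): 4 <= 3? No
Result: 0

0


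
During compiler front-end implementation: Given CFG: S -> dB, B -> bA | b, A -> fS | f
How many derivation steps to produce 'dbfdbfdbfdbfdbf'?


Grammar: S -> dB, B -> bA | b, A -> fS | f
Deriving 'dbfdbfdbfdbfdbf':
Step 1: S -> dB => dB
Step 2: B -> bA => dbA
Step 3: A -> fS => dbfS
Step 4: S -> dB => dbfdB
Step 5: B -> bA => dbfdbA
Step 6: A -> fS => dbfdbfS
Step 7: S -> dB => dbfdbfdB
Step 8: B -> bA => dbfdbfdbA
Step 9: A -> fS => dbfdbfdbfS
Step 10: S -> dB => dbfdbfdbfdB
Step 11: B -> bA => dbfdbfdbfdbA
Step 12: A -> fS => dbfdbfdbfdbfS
Step 13: S -> dB => dbfdbfdbfdbfdB
Step 14: B -> bA => dbfdbfdbfdbfdbA
Step 15: A -> f => dbfdbfdbfdbfdbf
Total derivation steps: 15

15


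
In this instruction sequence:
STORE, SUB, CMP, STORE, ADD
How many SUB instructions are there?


Scanning instruction sequence for SUB:
  Position 1: STORE
  Position 2: SUB <- MATCH
  Position 3: CMP
  Position 4: STORE
  Position 5: ADD
Matches at positions: [2]
Total SUB count: 1

1


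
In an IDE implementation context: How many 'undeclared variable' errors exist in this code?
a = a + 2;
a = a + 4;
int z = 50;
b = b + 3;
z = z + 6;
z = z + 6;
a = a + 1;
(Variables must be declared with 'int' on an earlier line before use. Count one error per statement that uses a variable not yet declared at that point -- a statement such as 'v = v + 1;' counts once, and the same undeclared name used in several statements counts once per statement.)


Scanning code line by line:
  Line 1: use 'a' -> ERROR (undeclared)
  Line 2: use 'a' -> ERROR (undeclared)
  Line 3: declare 'z' -> declared = ['z']
  Line 4: use 'b' -> ERROR (undeclared)
  Line 5: use 'z' -> OK (declared)
  Line 6: use 'z' -> OK (declared)
  Line 7: use 'a' -> ERROR (undeclared)
Total undeclared variable errors: 4

4


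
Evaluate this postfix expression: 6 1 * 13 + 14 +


Processing tokens left to right:
Push 6, Push 1
Pop 6 and 1, compute 6 * 1 = 6, push 6
Push 13
Pop 6 and 13, compute 6 + 13 = 19, push 19
Push 14
Pop 19 and 14, compute 19 + 14 = 33, push 33
Stack result: 33

33


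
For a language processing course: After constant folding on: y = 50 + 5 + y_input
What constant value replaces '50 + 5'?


Identifying constant sub-expression:
  Original: y = 50 + 5 + y_input
  50 and 5 are both compile-time constants
  Evaluating: 50 + 5 = 55
  After folding: y = 55 + y_input

55


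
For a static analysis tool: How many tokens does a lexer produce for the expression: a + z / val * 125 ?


Scanning 'a + z / val * 125'
Token 1: 'a' -> identifier
Token 2: '+' -> operator
Token 3: 'z' -> identifier
Token 4: '/' -> operator
Token 5: 'val' -> identifier
Token 6: '*' -> operator
Token 7: '125' -> integer_literal
Total tokens: 7

7


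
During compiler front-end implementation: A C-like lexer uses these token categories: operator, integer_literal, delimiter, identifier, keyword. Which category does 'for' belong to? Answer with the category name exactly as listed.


Token: 'for'
Checking categories:
  identifier: no
  integer_literal: no
  operator: no
  keyword: YES
  delimiter: no
Category: keyword

keyword


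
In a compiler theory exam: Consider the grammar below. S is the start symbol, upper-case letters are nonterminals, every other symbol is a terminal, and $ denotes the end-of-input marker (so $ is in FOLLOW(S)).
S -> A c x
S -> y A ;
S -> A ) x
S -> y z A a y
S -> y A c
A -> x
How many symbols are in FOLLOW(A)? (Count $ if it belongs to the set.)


S is the start symbol and does not occur in any rule body, so FOLLOW(S) = {$}.
Examining every occurrence of A in a rule body:
  S -> A c x : A is followed by terminal 'c' -> add 'c'
  S -> y A ; : A is followed by terminal ';' -> add ';'
  S -> A ) x : A is followed by terminal ')' -> add ')'
  S -> y z A a y : A is followed by terminal 'a' -> add 'a'
  S -> y A c : A is followed by terminal 'c' -> add 'c' (already in the set)
  A -> x : A does not occur in the body -> contributes nothing
FOLLOW(A) = {), ;, a, c}
Count: 4

4


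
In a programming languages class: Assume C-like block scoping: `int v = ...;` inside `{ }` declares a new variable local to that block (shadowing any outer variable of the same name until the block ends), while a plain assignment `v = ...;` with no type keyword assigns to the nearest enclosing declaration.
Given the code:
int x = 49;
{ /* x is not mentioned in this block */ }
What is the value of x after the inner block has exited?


Analyzing scoping rules:
Outer scope: declares x = 49
Inner block: x is neither redeclared nor assigned -> unchanged
After the block -> 49
Result: 49

49


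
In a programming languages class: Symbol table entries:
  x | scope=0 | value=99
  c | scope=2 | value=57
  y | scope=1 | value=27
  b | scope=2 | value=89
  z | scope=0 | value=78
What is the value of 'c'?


Searching symbol table for 'c':
  x | scope=0 | value=99
  c | scope=2 | value=57 <- MATCH
  y | scope=1 | value=27
  b | scope=2 | value=89
  z | scope=0 | value=78
Found 'c' at scope 2 with value 57

57


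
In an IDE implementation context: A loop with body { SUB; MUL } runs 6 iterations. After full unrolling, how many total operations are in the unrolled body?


Loop body operations: SUB, MUL (2 ops per iteration)
Unrolling 6 iterations:
  Iteration 1: SUB, MUL (2 ops)
  Iteration 2: SUB, MUL (2 ops)
  Iteration 3: SUB, MUL (2 ops)
  Iteration 4: SUB, MUL (2 ops)
  Iteration 5: SUB, MUL (2 ops)
  Iteration 6: SUB, MUL (2 ops)
Total: 6 iterations * 2 ops/iter = 12 operations

12


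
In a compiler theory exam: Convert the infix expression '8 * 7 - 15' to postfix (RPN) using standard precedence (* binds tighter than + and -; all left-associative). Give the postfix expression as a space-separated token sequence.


Applying the shunting-yard algorithm:
  Operand 8 -> output
  Push '*' onto operator stack -> op-stack: [*]
  Operand 7 -> output
  See '-' (prec 1); top '*' (prec 2) >= it -> pop '*' to output
  Push '-' onto operator stack -> op-stack: [-]
  Operand 15 -> output
  End of input: pop '-' to output
Postfix result: 8 7 * 15 -

8 7 * 15 -


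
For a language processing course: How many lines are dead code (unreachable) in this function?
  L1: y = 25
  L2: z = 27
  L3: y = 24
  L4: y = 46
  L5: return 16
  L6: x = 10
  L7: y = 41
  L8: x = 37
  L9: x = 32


Analyzing control flow:
  L1: reachable (before return)
  L2: reachable (before return)
  L3: reachable (before return)
  L4: reachable (before return)
  L5: reachable (return statement)
  L6: DEAD (after return at L5)
  L7: DEAD (after return at L5)
  L8: DEAD (after return at L5)
  L9: DEAD (after return at L5)
Return at L5, total lines = 9
Dead lines: L6 through L9
Count: 4

4


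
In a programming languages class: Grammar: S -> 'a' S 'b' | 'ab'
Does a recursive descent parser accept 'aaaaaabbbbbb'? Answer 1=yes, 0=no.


Grammar accepts strings of the form a^n b^n (n >= 1)
Word: 'aaaaaabbbbbb'
Counting: 6 a's and 6 b's
Check: 6 == 6? Yes
Derivation (S -> aSb applied 5 time(s), then S -> ab): S => aSb => aaSbb => aaaSbbb => aaaaSbbbb => aaaaaSbbbbb => aaaaaabbbbbb
Accepted

1


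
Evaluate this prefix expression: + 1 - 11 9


Parsing prefix expression: + 1 - 11 9
Step 1: Innermost operation '- 11 9'
  11 - 9 = 2
Step 2: Outer operation '+ 1 [2]'
  1 + 2 = 3

3


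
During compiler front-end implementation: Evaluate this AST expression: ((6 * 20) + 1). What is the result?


Expression: ((6 * 20) + 1)
Evaluating step by step:
  6 * 20 = 120
  120 + 1 = 121
Result: 121

121


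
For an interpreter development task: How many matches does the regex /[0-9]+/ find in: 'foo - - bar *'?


Pattern: /[0-9]+/ (int literals)
Input: 'foo - - bar *'
Scanning for matches:
Total matches: 0

0


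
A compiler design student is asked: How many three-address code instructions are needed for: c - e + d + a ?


Expression: c - e + d + a
Generating three-address code (respecting * over +/- precedence):
  Instruction 1: t1 = c - e
  Instruction 2: t2 = t1 + d
  Instruction 3: t3 = t2 + a
Total instructions: 3

3


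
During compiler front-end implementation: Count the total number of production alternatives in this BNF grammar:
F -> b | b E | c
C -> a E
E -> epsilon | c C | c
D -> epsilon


Counting alternatives per rule:
  F: 3 alternative(s)
  C: 1 alternative(s)
  E: 3 alternative(s)
  D: 1 alternative(s)
Sum: 3 + 1 + 3 + 1 = 8

8


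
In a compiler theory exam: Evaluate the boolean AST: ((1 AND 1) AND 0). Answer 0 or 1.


Step 1: Evaluate inner node
  1 AND 1 = 1
Step 2: Evaluate root node
  1 AND 0 = 0

0


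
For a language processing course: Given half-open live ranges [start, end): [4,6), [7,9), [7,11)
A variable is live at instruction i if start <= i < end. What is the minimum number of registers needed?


Live ranges:
  Var0: [4, 6)
  Var1: [7, 9)
  Var2: [7, 11)
Sweep-line events (position, delta, active):
  pos=4 start -> active=1
  pos=6 end -> active=0
  pos=7 start -> active=1
  pos=7 start -> active=2
  pos=9 end -> active=1
  pos=11 end -> active=0
Maximum simultaneous active: 2
Minimum registers needed: 2

2


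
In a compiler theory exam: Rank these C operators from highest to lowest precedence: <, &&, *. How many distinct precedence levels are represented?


Looking up precedence for each operator:
  < -> precedence 4
  && -> precedence 2
  * -> precedence 6
Sorted highest to lowest: *, <, &&
Distinct precedence values: [6, 4, 2]
Number of distinct levels: 3

3


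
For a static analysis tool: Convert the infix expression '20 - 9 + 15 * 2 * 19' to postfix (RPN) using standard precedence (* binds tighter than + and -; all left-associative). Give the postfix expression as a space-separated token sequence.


Applying the shunting-yard algorithm:
  Operand 20 -> output
  Push '-' onto operator stack -> op-stack: [-]
  Operand 9 -> output
  See '+' (prec 1); top '-' (prec 1) >= it -> pop '-' to output
  Push '+' onto operator stack -> op-stack: [+]
  Operand 15 -> output
  Push '*' onto operator stack -> op-stack: [+, *]
  Operand 2 -> output
  See '*' (prec 2); top '*' (prec 2) >= it -> pop '*' to output
  Push '*' onto operator stack -> op-stack: [+, *]
  Operand 19 -> output
  End of input: pop '*' to output
  End of input: pop '+' to output
Postfix result: 20 9 - 15 2 * 19 * +

20 9 - 15 2 * 19 * +


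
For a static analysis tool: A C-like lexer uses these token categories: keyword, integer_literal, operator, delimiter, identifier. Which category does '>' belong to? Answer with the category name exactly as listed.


Token: '>'
Checking categories:
  identifier: no
  integer_literal: no
  operator: YES
  keyword: no
  delimiter: no
Category: operator

operator


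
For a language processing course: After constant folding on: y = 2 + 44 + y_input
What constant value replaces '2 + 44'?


Identifying constant sub-expression:
  Original: y = 2 + 44 + y_input
  2 and 44 are both compile-time constants
  Evaluating: 2 + 44 = 46
  After folding: y = 46 + y_input

46


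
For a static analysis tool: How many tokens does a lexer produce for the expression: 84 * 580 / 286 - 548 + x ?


Scanning '84 * 580 / 286 - 548 + x'
Token 1: '84' -> integer_literal
Token 2: '*' -> operator
Token 3: '580' -> integer_literal
Token 4: '/' -> operator
Token 5: '286' -> integer_literal
Token 6: '-' -> operator
Token 7: '548' -> integer_literal
Token 8: '+' -> operator
Token 9: 'x' -> identifier
Total tokens: 9

9


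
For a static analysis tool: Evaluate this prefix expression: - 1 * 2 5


Parsing prefix expression: - 1 * 2 5
Step 1: Innermost operation '* 2 5'
  2 * 5 = 10
Step 2: Outer operation '- 1 [10]'
  1 - 10 = -9

-9


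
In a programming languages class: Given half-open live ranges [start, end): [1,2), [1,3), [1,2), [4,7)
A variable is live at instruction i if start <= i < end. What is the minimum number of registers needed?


Live ranges:
  Var0: [1, 2)
  Var1: [1, 3)
  Var2: [1, 2)
  Var3: [4, 7)
Sweep-line events (position, delta, active):
  pos=1 start -> active=1
  pos=1 start -> active=2
  pos=1 start -> active=3
  pos=2 end -> active=2
  pos=2 end -> active=1
  pos=3 end -> active=0
  pos=4 start -> active=1
  pos=7 end -> active=0
Maximum simultaneous active: 3
Minimum registers needed: 3

3


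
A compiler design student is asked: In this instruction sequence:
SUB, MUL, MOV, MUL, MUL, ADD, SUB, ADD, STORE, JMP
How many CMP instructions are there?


Scanning instruction sequence for CMP:
  Position 1: SUB
  Position 2: MUL
  Position 3: MOV
  Position 4: MUL
  Position 5: MUL
  Position 6: ADD
  Position 7: SUB
  Position 8: ADD
  Position 9: STORE
  Position 10: JMP
Matches at positions: []
Total CMP count: 0

0


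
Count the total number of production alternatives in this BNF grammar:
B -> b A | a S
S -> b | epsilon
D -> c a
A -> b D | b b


Counting alternatives per rule:
  B: 2 alternative(s)
  S: 2 alternative(s)
  D: 1 alternative(s)
  A: 2 alternative(s)
Sum: 2 + 2 + 1 + 2 = 7

7


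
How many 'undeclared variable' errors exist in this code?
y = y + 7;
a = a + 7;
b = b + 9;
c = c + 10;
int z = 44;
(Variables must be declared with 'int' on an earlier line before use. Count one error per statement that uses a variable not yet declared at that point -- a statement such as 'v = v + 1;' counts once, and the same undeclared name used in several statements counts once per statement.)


Scanning code line by line:
  Line 1: use 'y' -> ERROR (undeclared)
  Line 2: use 'a' -> ERROR (undeclared)
  Line 3: use 'b' -> ERROR (undeclared)
  Line 4: use 'c' -> ERROR (undeclared)
  Line 5: declare 'z' -> declared = ['z']
Total undeclared variable errors: 4

4


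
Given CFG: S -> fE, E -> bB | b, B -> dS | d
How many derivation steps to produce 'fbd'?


Grammar: S -> fE, E -> bB | b, B -> dS | d
Deriving 'fbd':
Step 1: S -> fE => fE
Step 2: E -> bB => fbB
Step 3: B -> d => fbd
Total derivation steps: 3

3


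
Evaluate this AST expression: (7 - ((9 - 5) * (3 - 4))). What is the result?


Expression: (7 - ((9 - 5) * (3 - 4)))
Evaluating step by step:
  9 - 5 = 4
  3 - 4 = -1
  4 * -1 = -4
  7 - -4 = 11
Result: 11

11


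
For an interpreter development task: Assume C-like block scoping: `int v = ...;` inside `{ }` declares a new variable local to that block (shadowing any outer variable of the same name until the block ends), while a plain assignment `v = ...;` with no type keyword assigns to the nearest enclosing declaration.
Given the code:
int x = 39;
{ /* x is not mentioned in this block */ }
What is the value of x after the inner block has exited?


Analyzing scoping rules:
Outer scope: declares x = 39
Inner block: x is neither redeclared nor assigned -> unchanged
After the block -> 39
Result: 39

39


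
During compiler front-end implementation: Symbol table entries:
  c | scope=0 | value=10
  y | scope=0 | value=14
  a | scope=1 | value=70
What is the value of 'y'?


Searching symbol table for 'y':
  c | scope=0 | value=10
  y | scope=0 | value=14 <- MATCH
  a | scope=1 | value=70
Found 'y' at scope 0 with value 14

14


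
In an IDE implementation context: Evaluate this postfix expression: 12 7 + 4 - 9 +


Processing tokens left to right:
Push 12, Push 7
Pop 12 and 7, compute 12 + 7 = 19, push 19
Push 4
Pop 19 and 4, compute 19 - 4 = 15, push 15
Push 9
Pop 15 and 9, compute 15 + 9 = 24, push 24
Stack result: 24

24


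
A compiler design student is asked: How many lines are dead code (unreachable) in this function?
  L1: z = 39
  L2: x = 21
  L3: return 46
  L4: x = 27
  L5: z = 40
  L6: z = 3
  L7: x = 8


Analyzing control flow:
  L1: reachable (before return)
  L2: reachable (before return)
  L3: reachable (return statement)
  L4: DEAD (after return at L3)
  L5: DEAD (after return at L3)
  L6: DEAD (after return at L3)
  L7: DEAD (after return at L3)
Return at L3, total lines = 7
Dead lines: L4 through L7
Count: 4

4


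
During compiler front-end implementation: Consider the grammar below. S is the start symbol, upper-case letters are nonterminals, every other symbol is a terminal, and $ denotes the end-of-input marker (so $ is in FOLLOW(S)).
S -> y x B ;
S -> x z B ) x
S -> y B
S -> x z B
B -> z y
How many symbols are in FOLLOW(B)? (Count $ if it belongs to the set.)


S is the start symbol and does not occur in any rule body, so FOLLOW(S) = {$}.
Examining every occurrence of B in a rule body:
  S -> y x B ; : B is followed by terminal ';' -> add ';'
  S -> x z B ) x : B is followed by terminal ')' -> add ')'
  S -> y B : B is at the right end -> add FOLLOW(S) = {$}
  S -> x z B : B is at the right end -> add FOLLOW(S) = {$} (already in the set)
  B -> z y : B does not occur in the body -> contributes nothing
FOLLOW(B) = {), ;, $}
Count: 3

3


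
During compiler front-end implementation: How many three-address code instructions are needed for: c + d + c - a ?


Expression: c + d + c - a
Generating three-address code (respecting * over +/- precedence):
  Instruction 1: t1 = c + d
  Instruction 2: t2 = t1 + c
  Instruction 3: t3 = t2 - a
Total instructions: 3

3
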